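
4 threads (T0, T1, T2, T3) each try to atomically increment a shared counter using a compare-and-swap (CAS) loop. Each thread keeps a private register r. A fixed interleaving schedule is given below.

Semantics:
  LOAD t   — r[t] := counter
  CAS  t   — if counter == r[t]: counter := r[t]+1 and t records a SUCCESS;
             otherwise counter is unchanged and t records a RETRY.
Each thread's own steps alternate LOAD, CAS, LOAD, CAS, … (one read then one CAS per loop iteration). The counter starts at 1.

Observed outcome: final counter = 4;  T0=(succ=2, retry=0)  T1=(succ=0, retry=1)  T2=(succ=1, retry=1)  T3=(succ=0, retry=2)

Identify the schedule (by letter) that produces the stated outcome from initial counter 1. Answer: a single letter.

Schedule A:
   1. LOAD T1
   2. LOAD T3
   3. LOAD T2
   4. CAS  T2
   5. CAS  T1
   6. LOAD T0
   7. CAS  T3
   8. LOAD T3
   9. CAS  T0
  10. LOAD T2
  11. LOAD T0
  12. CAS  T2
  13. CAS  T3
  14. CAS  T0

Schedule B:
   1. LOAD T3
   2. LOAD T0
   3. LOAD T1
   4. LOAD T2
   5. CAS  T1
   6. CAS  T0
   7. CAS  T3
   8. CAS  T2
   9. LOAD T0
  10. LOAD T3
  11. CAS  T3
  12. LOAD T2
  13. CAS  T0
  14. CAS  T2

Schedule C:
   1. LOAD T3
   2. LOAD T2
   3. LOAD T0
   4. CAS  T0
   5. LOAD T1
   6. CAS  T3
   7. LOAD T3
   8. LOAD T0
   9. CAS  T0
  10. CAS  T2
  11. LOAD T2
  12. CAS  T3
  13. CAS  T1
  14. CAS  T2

C

Simulating candidate C:
step 1: T3 LOAD ⇒ load; ctr=1 reg=1
step 2: T2 LOAD ⇒ load; ctr=1 reg=1
step 3: T0 LOAD ⇒ load; ctr=1 reg=1
step 4: T0 CAS ⇒ ok; ctr=2 reg=1
step 5: T1 LOAD ⇒ load; ctr=2 reg=2
step 6: T3 CAS ⇒ retry; ctr=2 reg=1
step 7: T3 LOAD ⇒ load; ctr=2 reg=2
step 8: T0 LOAD ⇒ load; ctr=2 reg=2
step 9: T0 CAS ⇒ ok; ctr=3 reg=2
step 10: T2 CAS ⇒ retry; ctr=3 reg=1
step 11: T2 LOAD ⇒ load; ctr=3 reg=3
step 12: T3 CAS ⇒ retry; ctr=3 reg=2
step 13: T1 CAS ⇒ retry; ctr=3 reg=2
step 14: T2 CAS ⇒ ok; ctr=4 reg=3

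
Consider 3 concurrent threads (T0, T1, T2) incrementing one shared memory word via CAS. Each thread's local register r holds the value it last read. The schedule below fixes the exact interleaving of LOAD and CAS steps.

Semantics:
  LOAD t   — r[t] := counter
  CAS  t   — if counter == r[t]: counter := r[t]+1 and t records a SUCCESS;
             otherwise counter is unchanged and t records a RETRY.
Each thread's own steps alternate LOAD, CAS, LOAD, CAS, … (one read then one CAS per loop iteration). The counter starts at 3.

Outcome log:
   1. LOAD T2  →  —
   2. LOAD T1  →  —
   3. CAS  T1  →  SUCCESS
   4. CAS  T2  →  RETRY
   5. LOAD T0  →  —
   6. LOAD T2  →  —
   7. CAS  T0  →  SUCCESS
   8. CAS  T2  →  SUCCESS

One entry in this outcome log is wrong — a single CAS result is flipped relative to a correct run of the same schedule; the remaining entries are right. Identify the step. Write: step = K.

Re-executing:
step 1: T2 LOAD ⇒ load; ctr=3 reg=3
step 2: T1 LOAD ⇒ load; ctr=3 reg=3
step 3: T1 CAS ⇒ ok; ctr=4 reg=3
step 4: T2 CAS ⇒ retry; ctr=4 reg=3
step 5: T0 LOAD ⇒ load; ctr=4 reg=4
step 6: T2 LOAD ⇒ load; ctr=4 reg=4
step 7: T0 CAS ⇒ ok; ctr=5 reg=4
step 8: T2 CAS ⇒ retry; ctr=5 reg=4
Flip is step 8.

step = 8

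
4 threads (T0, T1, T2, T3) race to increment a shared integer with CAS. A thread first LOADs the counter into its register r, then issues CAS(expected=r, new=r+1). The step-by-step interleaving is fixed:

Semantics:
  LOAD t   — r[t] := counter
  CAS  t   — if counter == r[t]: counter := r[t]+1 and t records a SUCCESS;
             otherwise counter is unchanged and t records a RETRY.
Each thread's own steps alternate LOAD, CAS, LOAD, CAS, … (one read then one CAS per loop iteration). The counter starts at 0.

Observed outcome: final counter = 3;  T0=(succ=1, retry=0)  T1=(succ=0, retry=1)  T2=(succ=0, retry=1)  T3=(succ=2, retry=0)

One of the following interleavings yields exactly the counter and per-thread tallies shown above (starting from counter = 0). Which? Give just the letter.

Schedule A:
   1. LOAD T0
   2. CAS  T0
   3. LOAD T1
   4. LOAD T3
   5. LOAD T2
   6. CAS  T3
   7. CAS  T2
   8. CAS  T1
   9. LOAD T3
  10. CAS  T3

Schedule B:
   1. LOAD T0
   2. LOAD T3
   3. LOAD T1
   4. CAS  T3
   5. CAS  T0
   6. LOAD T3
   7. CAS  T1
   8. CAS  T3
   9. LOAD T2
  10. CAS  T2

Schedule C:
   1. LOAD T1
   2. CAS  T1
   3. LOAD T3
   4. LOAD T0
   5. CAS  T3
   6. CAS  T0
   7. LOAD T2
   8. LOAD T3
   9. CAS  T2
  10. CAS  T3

Tracing schedule A:
1. LOAD T0 → mem=0 r[T0]=0 [LOAD]
2. CAS T0 → mem=1 r[T0]=0 [OK]
3. LOAD T1 → mem=1 r[T1]=1 [LOAD]
4. LOAD T3 → mem=1 r[T3]=1 [LOAD]
5. LOAD T2 → mem=1 r[T2]=1 [LOAD]
6. CAS T3 → mem=2 r[T3]=1 [OK]
7. CAS T2 → mem=2 r[T2]=1 [RETRY]
8. CAS T1 → mem=2 r[T1]=1 [RETRY]
9. LOAD T3 → mem=2 r[T3]=2 [LOAD]
10. CAS T3 → mem=3 r[T3]=2 [OK]

A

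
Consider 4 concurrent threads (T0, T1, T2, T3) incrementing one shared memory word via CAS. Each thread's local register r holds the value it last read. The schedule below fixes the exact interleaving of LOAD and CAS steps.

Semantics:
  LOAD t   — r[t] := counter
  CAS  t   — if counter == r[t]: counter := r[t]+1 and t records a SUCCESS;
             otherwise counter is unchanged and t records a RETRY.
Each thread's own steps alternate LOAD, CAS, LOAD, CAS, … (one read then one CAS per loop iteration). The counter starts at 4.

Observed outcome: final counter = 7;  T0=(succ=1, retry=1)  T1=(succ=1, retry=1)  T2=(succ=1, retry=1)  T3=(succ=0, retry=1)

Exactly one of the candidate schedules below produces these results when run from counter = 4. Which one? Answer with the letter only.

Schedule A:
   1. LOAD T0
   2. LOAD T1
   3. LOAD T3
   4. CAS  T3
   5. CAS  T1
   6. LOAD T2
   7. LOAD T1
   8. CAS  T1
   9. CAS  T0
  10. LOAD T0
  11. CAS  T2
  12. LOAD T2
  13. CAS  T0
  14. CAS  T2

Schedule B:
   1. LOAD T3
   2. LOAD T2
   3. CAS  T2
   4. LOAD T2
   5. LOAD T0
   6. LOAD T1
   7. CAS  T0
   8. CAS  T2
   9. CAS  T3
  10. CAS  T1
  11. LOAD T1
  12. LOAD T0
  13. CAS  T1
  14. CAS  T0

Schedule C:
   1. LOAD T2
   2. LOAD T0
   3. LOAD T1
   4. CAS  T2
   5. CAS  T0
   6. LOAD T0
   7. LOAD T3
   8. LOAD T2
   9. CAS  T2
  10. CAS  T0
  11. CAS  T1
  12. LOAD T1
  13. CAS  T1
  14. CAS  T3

B

Simulating candidate B:
1. LOAD T3 → mem=4 r[T3]=4 [LOAD]
2. LOAD T2 → mem=4 r[T2]=4 [LOAD]
3. CAS T2 → mem=5 r[T2]=4 [OK]
4. LOAD T2 → mem=5 r[T2]=5 [LOAD]
5. LOAD T0 → mem=5 r[T0]=5 [LOAD]
6. LOAD T1 → mem=5 r[T1]=5 [LOAD]
7. CAS T0 → mem=6 r[T0]=5 [OK]
8. CAS T2 → mem=6 r[T2]=5 [RETRY]
9. CAS T3 → mem=6 r[T3]=4 [RETRY]
10. CAS T1 → mem=6 r[T1]=5 [RETRY]
11. LOAD T1 → mem=6 r[T1]=6 [LOAD]
12. LOAD T0 → mem=6 r[T0]=6 [LOAD]
13. CAS T1 → mem=7 r[T1]=6 [OK]
14. CAS T0 → mem=7 r[T0]=6 [RETRY]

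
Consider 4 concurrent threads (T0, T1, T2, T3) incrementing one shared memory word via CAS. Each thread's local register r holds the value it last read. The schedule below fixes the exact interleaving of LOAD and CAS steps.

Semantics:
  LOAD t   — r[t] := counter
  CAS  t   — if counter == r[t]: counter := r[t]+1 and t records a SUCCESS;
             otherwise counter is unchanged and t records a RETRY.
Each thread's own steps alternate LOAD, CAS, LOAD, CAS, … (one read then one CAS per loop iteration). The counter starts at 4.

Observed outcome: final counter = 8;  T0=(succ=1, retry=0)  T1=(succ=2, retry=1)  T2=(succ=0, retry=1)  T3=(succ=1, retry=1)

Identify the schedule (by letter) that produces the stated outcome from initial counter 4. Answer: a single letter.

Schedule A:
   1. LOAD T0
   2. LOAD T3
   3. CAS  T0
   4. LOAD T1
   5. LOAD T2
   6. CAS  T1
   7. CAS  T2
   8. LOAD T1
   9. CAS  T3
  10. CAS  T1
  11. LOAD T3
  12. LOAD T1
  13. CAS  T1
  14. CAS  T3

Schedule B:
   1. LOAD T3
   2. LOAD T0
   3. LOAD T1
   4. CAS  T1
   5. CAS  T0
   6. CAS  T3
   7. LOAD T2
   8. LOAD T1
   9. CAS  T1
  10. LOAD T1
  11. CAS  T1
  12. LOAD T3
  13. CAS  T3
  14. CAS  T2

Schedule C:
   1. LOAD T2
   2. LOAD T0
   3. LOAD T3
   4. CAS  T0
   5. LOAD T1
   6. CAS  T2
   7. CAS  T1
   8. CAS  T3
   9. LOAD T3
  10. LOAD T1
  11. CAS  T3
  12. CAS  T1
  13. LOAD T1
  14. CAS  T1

C

Run C:
T2 LOAD — after: cnt=4, r=4 — load
T0 LOAD — after: cnt=4, r=4 — load
T3 LOAD — after: cnt=4, r=4 — load
T0 CAS — after: cnt=5, r=4 — ok
T1 LOAD — after: cnt=5, r=5 — load
T2 CAS — after: cnt=5, r=4 — retry
T1 CAS — after: cnt=6, r=5 — ok
T3 CAS — after: cnt=6, r=4 — retry
T3 LOAD — after: cnt=6, r=6 — load
T1 LOAD — after: cnt=6, r=6 — load
T3 CAS — after: cnt=7, r=6 — ok
T1 CAS — after: cnt=7, r=6 — retry
T1 LOAD — after: cnt=7, r=7 — load
T1 CAS — after: cnt=8, r=7 — ok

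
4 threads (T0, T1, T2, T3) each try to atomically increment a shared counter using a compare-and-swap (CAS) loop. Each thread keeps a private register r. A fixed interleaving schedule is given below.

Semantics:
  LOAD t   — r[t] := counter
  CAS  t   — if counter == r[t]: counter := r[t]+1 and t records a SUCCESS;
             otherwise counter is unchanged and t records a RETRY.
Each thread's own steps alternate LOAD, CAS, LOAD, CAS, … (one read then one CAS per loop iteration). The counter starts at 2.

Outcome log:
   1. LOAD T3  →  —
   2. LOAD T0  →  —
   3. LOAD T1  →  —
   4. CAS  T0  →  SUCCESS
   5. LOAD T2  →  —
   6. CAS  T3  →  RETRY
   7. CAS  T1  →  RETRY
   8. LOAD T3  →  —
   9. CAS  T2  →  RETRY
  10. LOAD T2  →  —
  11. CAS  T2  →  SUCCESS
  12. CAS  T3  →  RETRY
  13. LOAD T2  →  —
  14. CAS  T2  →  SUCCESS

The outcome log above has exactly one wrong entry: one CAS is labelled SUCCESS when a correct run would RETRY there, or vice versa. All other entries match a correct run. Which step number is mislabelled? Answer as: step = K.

step = 9

Correct run:
step 1: T3 LOAD ⇒ load; ctr=2 reg=2
step 2: T0 LOAD ⇒ load; ctr=2 reg=2
step 3: T1 LOAD ⇒ load; ctr=2 reg=2
step 4: T0 CAS ⇒ ok; ctr=3 reg=2
step 5: T2 LOAD ⇒ load; ctr=3 reg=3
step 6: T3 CAS ⇒ retry; ctr=3 reg=2
step 7: T1 CAS ⇒ retry; ctr=3 reg=2
step 8: T3 LOAD ⇒ load; ctr=3 reg=3
step 9: T2 CAS ⇒ ok; ctr=4 reg=3
step 10: T2 LOAD ⇒ load; ctr=4 reg=4
step 11: T2 CAS ⇒ ok; ctr=5 reg=4
step 12: T3 CAS ⇒ retry; ctr=5 reg=3
step 13: T2 LOAD ⇒ load; ctr=5 reg=5
step 14: T2 CAS ⇒ ok; ctr=6 reg=5
Flip is step 9.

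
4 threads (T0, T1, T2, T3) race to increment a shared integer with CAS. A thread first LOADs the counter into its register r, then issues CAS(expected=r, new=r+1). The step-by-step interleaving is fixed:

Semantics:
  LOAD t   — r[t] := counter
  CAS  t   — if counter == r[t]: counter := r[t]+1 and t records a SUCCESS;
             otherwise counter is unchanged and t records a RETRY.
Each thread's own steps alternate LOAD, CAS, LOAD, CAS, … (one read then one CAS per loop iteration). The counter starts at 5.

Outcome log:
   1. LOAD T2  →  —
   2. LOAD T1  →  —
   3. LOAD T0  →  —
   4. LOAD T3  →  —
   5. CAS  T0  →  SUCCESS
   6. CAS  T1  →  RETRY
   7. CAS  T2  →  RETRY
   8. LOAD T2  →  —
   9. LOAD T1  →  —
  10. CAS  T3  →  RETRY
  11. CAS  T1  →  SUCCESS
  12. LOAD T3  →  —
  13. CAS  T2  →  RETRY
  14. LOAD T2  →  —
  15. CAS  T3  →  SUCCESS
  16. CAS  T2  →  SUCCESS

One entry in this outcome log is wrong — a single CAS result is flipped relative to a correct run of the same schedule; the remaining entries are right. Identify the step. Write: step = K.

Correct run:
[1] T2.load  rd  (counter 5, T2.r 5)
[2] T1.load  rd  (counter 5, T1.r 5)
[3] T0.load  rd  (counter 5, T0.r 5)
[4] T3.load  rd  (counter 5, T3.r 5)
[5] T0.cas  hit  (counter 6, T0.r 5)
[6] T1.cas  miss  (counter 6, T1.r 5)
[7] T2.cas  miss  (counter 6, T2.r 5)
[8] T2.load  rd  (counter 6, T2.r 6)
[9] T1.load  rd  (counter 6, T1.r 6)
[10] T3.cas  miss  (counter 6, T3.r 5)
[11] T1.cas  hit  (counter 7, T1.r 6)
[12] T3.load  rd  (counter 7, T3.r 7)
[13] T2.cas  miss  (counter 7, T2.r 6)
[14] T2.load  rd  (counter 7, T2.r 7)
[15] T3.cas  hit  (counter 8, T3.r 7)
[16] T2.cas  miss  (counter 8, T2.r 7)
Mismatch at 16.

step = 16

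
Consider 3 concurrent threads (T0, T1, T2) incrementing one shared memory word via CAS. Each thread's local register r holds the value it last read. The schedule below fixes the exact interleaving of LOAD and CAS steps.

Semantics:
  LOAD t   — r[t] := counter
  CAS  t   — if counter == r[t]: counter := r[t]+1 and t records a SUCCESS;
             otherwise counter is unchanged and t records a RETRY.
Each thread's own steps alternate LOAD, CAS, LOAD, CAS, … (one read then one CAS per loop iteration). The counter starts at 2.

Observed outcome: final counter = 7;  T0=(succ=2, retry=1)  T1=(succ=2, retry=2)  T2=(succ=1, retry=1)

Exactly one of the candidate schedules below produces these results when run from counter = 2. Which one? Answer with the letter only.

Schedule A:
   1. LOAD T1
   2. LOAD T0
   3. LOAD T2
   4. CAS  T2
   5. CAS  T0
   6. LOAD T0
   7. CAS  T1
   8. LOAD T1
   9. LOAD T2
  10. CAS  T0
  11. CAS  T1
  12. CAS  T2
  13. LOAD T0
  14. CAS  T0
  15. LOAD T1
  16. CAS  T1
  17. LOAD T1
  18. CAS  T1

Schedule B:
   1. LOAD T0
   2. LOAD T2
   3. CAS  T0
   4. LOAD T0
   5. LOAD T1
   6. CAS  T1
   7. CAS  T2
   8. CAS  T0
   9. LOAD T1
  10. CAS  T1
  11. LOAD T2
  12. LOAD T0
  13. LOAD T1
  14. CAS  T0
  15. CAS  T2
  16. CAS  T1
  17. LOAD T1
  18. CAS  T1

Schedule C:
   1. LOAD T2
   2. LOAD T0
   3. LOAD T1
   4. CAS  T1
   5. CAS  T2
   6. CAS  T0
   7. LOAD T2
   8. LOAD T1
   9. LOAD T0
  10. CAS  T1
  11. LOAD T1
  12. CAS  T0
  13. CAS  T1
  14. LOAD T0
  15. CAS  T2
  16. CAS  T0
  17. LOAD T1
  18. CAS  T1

Tracing schedule A:
1. LOAD T1 → mem=2 r[T1]=2 [LOAD]
2. LOAD T0 → mem=2 r[T0]=2 [LOAD]
3. LOAD T2 → mem=2 r[T2]=2 [LOAD]
4. CAS T2 → mem=3 r[T2]=2 [OK]
5. CAS T0 → mem=3 r[T0]=2 [RETRY]
6. LOAD T0 → mem=3 r[T0]=3 [LOAD]
7. CAS T1 → mem=3 r[T1]=2 [RETRY]
8. LOAD T1 → mem=3 r[T1]=3 [LOAD]
9. LOAD T2 → mem=3 r[T2]=3 [LOAD]
10. CAS T0 → mem=4 r[T0]=3 [OK]
11. CAS T1 → mem=4 r[T1]=3 [RETRY]
12. CAS T2 → mem=4 r[T2]=3 [RETRY]
13. LOAD T0 → mem=4 r[T0]=4 [LOAD]
14. CAS T0 → mem=5 r[T0]=4 [OK]
15. LOAD T1 → mem=5 r[T1]=5 [LOAD]
16. CAS T1 → mem=6 r[T1]=5 [OK]
17. LOAD T1 → mem=6 r[T1]=6 [LOAD]
18. CAS T1 → mem=7 r[T1]=6 [OK]

A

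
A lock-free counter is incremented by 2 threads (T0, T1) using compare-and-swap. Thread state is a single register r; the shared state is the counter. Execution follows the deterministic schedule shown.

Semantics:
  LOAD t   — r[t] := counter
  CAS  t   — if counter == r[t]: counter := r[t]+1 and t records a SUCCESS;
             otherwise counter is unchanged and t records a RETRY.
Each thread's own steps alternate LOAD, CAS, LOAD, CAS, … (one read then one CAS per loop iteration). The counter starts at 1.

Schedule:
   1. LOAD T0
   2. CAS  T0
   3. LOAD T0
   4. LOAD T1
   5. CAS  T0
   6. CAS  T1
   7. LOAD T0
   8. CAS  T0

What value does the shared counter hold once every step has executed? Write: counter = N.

T0 LOAD — after: cnt=1, r=1 — load
T0 CAS — after: cnt=2, r=1 — ok
T0 LOAD — after: cnt=2, r=2 — load
T1 LOAD — after: cnt=2, r=2 — load
T0 CAS — after: cnt=3, r=2 — ok
T1 CAS — after: cnt=3, r=2 — retry
T0 LOAD — after: cnt=3, r=3 — load
T0 CAS — after: cnt=4, r=3 — ok

counter = 4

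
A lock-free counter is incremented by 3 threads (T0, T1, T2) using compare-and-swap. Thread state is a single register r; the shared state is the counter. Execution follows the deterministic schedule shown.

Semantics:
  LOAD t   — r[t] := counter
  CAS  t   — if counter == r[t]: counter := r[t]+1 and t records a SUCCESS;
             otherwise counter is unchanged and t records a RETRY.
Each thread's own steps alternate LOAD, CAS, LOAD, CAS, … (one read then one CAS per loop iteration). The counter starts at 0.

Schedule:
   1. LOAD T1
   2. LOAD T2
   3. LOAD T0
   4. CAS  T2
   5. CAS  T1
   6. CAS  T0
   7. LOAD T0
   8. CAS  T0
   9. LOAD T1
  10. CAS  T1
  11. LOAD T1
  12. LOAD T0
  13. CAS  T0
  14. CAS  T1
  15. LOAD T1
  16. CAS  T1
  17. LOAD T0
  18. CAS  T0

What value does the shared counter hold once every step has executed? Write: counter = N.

   1) LOAD T1:  M=0  r_T1=0
   2) LOAD T2:  M=0  r_T2=0
   3) LOAD T0:  M=0  r_T0=0
   4) CAS  T2:  M=1  r_T2=0 ✓
   5) CAS  T1:  M=1  r_T1=0 ✗
   6) CAS  T0:  M=1  r_T0=0 ✗
   7) LOAD T0:  M=1  r_T0=1
   8) CAS  T0:  M=2  r_T0=1 ✓
   9) LOAD T1:  M=2  r_T1=2
  10) CAS  T1:  M=3  r_T1=2 ✓
  11) LOAD T1:  M=3  r_T1=3
  12) LOAD T0:  M=3  r_T0=3
  13) CAS  T0:  M=4  r_T0=3 ✓
  14) CAS  T1:  M=4  r_T1=3 ✗
  15) LOAD T1:  M=4  r_T1=4
  16) CAS  T1:  M=5  r_T1=4 ✓
  17) LOAD T0:  M=5  r_T0=5
  18) CAS  T0:  M=6  r_T0=5 ✓

counter = 6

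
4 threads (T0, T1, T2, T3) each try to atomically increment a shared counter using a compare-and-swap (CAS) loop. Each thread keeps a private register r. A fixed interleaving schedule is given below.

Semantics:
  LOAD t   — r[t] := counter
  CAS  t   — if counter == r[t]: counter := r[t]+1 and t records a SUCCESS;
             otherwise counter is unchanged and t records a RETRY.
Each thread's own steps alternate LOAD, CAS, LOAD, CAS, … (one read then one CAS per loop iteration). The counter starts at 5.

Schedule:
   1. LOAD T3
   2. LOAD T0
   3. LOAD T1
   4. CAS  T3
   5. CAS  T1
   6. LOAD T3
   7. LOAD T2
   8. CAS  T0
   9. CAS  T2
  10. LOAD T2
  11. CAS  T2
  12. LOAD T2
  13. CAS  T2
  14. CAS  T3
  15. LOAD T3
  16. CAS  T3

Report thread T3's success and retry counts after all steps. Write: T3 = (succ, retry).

1. LOAD T3 → mem=5 r[T3]=5 [LOAD]
2. LOAD T0 → mem=5 r[T0]=5 [LOAD]
3. LOAD T1 → mem=5 r[T1]=5 [LOAD]
4. CAS T3 → mem=6 r[T3]=5 [OK]
5. CAS T1 → mem=6 r[T1]=5 [RETRY]
6. LOAD T3 → mem=6 r[T3]=6 [LOAD]
7. LOAD T2 → mem=6 r[T2]=6 [LOAD]
8. CAS T0 → mem=6 r[T0]=5 [RETRY]
9. CAS T2 → mem=7 r[T2]=6 [OK]
10. LOAD T2 → mem=7 r[T2]=7 [LOAD]
11. CAS T2 → mem=8 r[T2]=7 [OK]
12. LOAD T2 → mem=8 r[T2]=8 [LOAD]
13. CAS T2 → mem=9 r[T2]=8 [OK]
14. CAS T3 → mem=9 r[T3]=6 [RETRY]
15. LOAD T3 → mem=9 r[T3]=9 [LOAD]
16. CAS T3 → mem=10 r[T3]=9 [OK]

T3 = (2, 1)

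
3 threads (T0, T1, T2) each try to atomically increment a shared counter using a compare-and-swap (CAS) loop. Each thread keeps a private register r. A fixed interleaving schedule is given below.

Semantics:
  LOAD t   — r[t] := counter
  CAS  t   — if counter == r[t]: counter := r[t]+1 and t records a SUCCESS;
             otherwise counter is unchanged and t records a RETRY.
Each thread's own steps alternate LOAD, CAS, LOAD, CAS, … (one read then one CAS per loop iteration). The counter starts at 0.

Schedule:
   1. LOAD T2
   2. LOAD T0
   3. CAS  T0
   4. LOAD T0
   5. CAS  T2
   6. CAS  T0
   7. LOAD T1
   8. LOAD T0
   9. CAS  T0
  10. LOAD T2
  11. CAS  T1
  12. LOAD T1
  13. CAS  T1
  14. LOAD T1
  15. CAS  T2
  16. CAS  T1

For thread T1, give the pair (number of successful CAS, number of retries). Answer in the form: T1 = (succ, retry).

[1] T2.load  rd  (counter 0, T2.r 0)
[2] T0.load  rd  (counter 0, T0.r 0)
[3] T0.cas  hit  (counter 1, T0.r 0)
[4] T0.load  rd  (counter 1, T0.r 1)
[5] T2.cas  miss  (counter 1, T2.r 0)
[6] T0.cas  hit  (counter 2, T0.r 1)
[7] T1.load  rd  (counter 2, T1.r 2)
[8] T0.load  rd  (counter 2, T0.r 2)
[9] T0.cas  hit  (counter 3, T0.r 2)
[10] T2.load  rd  (counter 3, T2.r 3)
[11] T1.cas  miss  (counter 3, T1.r 2)
[12] T1.load  rd  (counter 3, T1.r 3)
[13] T1.cas  hit  (counter 4, T1.r 3)
[14] T1.load  rd  (counter 4, T1.r 4)
[15] T2.cas  miss  (counter 4, T2.r 3)
[16] T1.cas  hit  (counter 5, T1.r 4)

T1 = (2, 1)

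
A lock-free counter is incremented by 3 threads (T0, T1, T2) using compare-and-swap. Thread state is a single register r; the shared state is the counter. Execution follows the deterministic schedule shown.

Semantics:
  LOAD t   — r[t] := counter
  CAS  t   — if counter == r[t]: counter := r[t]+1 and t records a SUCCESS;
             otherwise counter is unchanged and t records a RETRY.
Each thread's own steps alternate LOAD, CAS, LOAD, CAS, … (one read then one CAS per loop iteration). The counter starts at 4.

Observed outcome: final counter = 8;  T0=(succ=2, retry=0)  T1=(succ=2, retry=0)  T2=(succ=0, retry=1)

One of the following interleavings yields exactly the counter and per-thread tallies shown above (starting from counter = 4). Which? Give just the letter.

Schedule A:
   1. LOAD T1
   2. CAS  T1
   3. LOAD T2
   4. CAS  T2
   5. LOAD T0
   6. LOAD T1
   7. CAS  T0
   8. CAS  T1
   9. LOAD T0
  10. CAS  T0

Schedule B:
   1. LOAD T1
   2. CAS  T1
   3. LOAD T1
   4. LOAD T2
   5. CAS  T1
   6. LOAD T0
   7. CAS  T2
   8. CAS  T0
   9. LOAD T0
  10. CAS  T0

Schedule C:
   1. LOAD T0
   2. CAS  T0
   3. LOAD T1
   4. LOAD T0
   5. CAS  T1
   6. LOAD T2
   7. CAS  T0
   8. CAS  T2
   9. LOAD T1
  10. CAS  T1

B

Tracing schedule B:
T1 LOAD — after: cnt=4, r=4 — load
T1 CAS — after: cnt=5, r=4 — ok
T1 LOAD — after: cnt=5, r=5 — load
T2 LOAD — after: cnt=5, r=5 — load
T1 CAS — after: cnt=6, r=5 — ok
T0 LOAD — after: cnt=6, r=6 — load
T2 CAS — after: cnt=6, r=5 — retry
T0 CAS — after: cnt=7, r=6 — ok
T0 LOAD — after: cnt=7, r=7 — load
T0 CAS — after: cnt=8, r=7 — ok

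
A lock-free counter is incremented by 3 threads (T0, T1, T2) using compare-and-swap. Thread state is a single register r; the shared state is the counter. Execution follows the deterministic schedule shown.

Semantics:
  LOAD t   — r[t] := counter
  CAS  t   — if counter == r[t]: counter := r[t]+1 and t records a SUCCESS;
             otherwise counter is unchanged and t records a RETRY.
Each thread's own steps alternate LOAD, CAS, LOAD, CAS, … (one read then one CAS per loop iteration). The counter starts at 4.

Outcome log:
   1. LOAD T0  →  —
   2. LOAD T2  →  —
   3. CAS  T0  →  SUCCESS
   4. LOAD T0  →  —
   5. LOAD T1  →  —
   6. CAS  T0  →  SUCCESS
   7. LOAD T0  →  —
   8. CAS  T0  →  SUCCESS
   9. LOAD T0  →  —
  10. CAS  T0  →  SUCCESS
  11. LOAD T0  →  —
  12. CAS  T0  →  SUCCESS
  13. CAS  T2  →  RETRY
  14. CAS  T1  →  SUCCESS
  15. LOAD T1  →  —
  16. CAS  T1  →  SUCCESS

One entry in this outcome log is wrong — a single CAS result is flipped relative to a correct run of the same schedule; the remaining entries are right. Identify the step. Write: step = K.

Correct run:
#1 T0 reads 4
#2 T2 reads 4
#3 T0 CAS(4→5) writes; counter now 5
#4 T0 reads 5
#5 T1 reads 5
#6 T0 CAS(5→6) writes; counter now 6
#7 T0 reads 6
#8 T0 CAS(6→7) writes; counter now 7
#9 T0 reads 7
#10 T0 CAS(7→8) writes; counter now 8
#11 T0 reads 8
#12 T0 CAS(8→9) writes; counter now 9
#13 T2 CAS(4→5) fails; counter now 9
#14 T1 CAS(5→6) fails; counter now 9
#15 T1 reads 9
#16 T1 CAS(9→10) writes; counter now 10
Flip is step 14.

step = 14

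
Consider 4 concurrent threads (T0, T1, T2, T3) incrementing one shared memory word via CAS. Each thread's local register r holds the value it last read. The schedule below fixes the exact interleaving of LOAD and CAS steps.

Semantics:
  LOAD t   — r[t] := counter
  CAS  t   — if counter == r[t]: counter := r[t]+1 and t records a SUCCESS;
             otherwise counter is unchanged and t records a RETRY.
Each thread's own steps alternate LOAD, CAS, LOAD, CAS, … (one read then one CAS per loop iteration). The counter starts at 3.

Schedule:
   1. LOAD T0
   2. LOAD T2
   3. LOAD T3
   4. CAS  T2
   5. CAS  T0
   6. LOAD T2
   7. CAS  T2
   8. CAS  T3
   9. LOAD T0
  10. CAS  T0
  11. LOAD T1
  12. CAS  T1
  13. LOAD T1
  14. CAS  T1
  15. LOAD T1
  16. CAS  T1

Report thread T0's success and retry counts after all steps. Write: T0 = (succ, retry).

1. LOAD T0 → mem=3 r[T0]=3 [LOAD]
2. LOAD T2 → mem=3 r[T2]=3 [LOAD]
3. LOAD T3 → mem=3 r[T3]=3 [LOAD]
4. CAS T2 → mem=4 r[T2]=3 [OK]
5. CAS T0 → mem=4 r[T0]=3 [RETRY]
6. LOAD T2 → mem=4 r[T2]=4 [LOAD]
7. CAS T2 → mem=5 r[T2]=4 [OK]
8. CAS T3 → mem=5 r[T3]=3 [RETRY]
9. LOAD T0 → mem=5 r[T0]=5 [LOAD]
10. CAS T0 → mem=6 r[T0]=5 [OK]
11. LOAD T1 → mem=6 r[T1]=6 [LOAD]
12. CAS T1 → mem=7 r[T1]=6 [OK]
13. LOAD T1 → mem=7 r[T1]=7 [LOAD]
14. CAS T1 → mem=8 r[T1]=7 [OK]
15. LOAD T1 → mem=8 r[T1]=8 [LOAD]
16. CAS T1 → mem=9 r[T1]=8 [OK]

T0 = (1, 1)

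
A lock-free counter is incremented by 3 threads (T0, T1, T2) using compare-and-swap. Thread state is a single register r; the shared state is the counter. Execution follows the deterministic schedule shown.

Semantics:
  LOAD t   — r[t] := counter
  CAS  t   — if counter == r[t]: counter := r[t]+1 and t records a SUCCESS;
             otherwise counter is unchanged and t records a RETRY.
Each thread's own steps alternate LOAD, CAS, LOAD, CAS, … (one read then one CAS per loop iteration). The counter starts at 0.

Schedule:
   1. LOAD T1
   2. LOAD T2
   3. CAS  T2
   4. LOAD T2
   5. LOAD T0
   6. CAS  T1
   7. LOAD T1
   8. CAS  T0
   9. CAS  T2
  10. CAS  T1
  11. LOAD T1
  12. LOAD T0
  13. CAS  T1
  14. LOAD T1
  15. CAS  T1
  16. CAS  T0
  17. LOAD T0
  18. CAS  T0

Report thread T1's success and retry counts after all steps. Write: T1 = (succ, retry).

T1 = (2, 2)

step 1: T1 LOAD ⇒ load; ctr=0 reg=0
step 2: T2 LOAD ⇒ load; ctr=0 reg=0
step 3: T2 CAS ⇒ ok; ctr=1 reg=0
step 4: T2 LOAD ⇒ load; ctr=1 reg=1
step 5: T0 LOAD ⇒ load; ctr=1 reg=1
step 6: T1 CAS ⇒ retry; ctr=1 reg=0
step 7: T1 LOAD ⇒ load; ctr=1 reg=1
step 8: T0 CAS ⇒ ok; ctr=2 reg=1
step 9: T2 CAS ⇒ retry; ctr=2 reg=1
step 10: T1 CAS ⇒ retry; ctr=2 reg=1
step 11: T1 LOAD ⇒ load; ctr=2 reg=2
step 12: T0 LOAD ⇒ load; ctr=2 reg=2
step 13: T1 CAS ⇒ ok; ctr=3 reg=2
step 14: T1 LOAD ⇒ load; ctr=3 reg=3
step 15: T1 CAS ⇒ ok; ctr=4 reg=3
step 16: T0 CAS ⇒ retry; ctr=4 reg=2
step 17: T0 LOAD ⇒ load; ctr=4 reg=4
step 18: T0 CAS ⇒ ok; ctr=5 reg=4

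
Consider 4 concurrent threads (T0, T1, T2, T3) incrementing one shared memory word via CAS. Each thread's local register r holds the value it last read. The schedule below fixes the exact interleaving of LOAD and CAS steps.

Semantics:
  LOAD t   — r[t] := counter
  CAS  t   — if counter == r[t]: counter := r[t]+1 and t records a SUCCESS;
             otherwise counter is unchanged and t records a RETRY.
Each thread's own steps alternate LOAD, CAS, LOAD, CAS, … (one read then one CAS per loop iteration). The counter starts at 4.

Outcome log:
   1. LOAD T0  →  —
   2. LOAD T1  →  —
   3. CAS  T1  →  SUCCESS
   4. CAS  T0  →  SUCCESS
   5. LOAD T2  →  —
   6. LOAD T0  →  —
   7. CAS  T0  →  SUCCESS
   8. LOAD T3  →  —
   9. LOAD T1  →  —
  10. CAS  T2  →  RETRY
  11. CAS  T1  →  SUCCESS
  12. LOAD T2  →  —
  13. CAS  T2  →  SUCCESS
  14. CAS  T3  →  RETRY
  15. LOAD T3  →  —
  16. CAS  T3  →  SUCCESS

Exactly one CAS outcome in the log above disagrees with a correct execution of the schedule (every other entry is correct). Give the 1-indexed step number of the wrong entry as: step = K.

step = 4

Correct run:
T0 LOAD — after: cnt=4, r=4 — load
T1 LOAD — after: cnt=4, r=4 — load
T1 CAS — after: cnt=5, r=4 — ok
T0 CAS — after: cnt=5, r=4 — retry
T2 LOAD — after: cnt=5, r=5 — load
T0 LOAD — after: cnt=5, r=5 — load
T0 CAS — after: cnt=6, r=5 — ok
T3 LOAD — after: cnt=6, r=6 — load
T1 LOAD — after: cnt=6, r=6 — load
T2 CAS — after: cnt=6, r=5 — retry
T1 CAS — after: cnt=7, r=6 — ok
T2 LOAD — after: cnt=7, r=7 — load
T2 CAS — after: cnt=8, r=7 — ok
T3 CAS — after: cnt=8, r=6 — retry
T3 LOAD — after: cnt=8, r=8 — load
T3 CAS — after: cnt=9, r=8 — ok
Mismatch at 4.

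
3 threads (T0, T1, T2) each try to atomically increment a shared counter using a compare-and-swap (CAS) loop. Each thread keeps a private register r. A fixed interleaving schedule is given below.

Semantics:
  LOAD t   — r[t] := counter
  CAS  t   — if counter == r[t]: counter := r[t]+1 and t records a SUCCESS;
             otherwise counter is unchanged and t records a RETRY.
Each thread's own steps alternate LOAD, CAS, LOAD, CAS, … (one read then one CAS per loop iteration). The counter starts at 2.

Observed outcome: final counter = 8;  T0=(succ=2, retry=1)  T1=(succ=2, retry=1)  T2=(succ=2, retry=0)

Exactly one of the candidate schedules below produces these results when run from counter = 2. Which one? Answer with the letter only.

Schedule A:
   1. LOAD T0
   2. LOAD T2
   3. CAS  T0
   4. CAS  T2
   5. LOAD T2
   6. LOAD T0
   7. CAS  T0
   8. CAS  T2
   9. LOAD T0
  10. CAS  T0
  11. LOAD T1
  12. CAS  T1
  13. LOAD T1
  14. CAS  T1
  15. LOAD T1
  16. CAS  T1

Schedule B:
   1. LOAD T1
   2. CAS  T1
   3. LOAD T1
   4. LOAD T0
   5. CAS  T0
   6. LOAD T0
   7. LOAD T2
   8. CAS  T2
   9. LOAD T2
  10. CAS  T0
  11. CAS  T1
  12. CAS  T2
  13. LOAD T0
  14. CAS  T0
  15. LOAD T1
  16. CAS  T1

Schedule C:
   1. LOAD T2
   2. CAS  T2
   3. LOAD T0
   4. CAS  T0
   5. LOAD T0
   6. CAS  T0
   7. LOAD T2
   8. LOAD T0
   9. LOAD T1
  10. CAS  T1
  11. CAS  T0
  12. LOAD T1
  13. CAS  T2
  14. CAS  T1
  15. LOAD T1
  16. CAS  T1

Simulating candidate B:
[1] T1.load  rd  (counter 2, T1.r 2)
[2] T1.cas  hit  (counter 3, T1.r 2)
[3] T1.load  rd  (counter 3, T1.r 3)
[4] T0.load  rd  (counter 3, T0.r 3)
[5] T0.cas  hit  (counter 4, T0.r 3)
[6] T0.load  rd  (counter 4, T0.r 4)
[7] T2.load  rd  (counter 4, T2.r 4)
[8] T2.cas  hit  (counter 5, T2.r 4)
[9] T2.load  rd  (counter 5, T2.r 5)
[10] T0.cas  miss  (counter 5, T0.r 4)
[11] T1.cas  miss  (counter 5, T1.r 3)
[12] T2.cas  hit  (counter 6, T2.r 5)
[13] T0.load  rd  (counter 6, T0.r 6)
[14] T0.cas  hit  (counter 7, T0.r 6)
[15] T1.load  rd  (counter 7, T1.r 7)
[16] T1.cas  hit  (counter 8, T1.r 7)

B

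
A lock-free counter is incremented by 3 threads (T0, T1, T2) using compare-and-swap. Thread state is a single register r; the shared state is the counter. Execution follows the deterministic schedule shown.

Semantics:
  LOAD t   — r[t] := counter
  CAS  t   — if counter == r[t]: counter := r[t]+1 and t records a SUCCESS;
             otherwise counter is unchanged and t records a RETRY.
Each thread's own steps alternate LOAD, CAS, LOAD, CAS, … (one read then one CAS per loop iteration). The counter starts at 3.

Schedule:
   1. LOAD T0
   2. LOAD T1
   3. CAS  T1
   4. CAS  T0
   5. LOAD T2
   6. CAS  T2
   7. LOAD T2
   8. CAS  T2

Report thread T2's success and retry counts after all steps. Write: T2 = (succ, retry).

T2 = (2, 0)

[1] T0.load  rd  (counter 3, T0.r 3)
[2] T1.load  rd  (counter 3, T1.r 3)
[3] T1.cas  hit  (counter 4, T1.r 3)
[4] T0.cas  miss  (counter 4, T0.r 3)
[5] T2.load  rd  (counter 4, T2.r 4)
[6] T2.cas  hit  (counter 5, T2.r 4)
[7] T2.load  rd  (counter 5, T2.r 5)
[8] T2.cas  hit  (counter 6, T2.r 5)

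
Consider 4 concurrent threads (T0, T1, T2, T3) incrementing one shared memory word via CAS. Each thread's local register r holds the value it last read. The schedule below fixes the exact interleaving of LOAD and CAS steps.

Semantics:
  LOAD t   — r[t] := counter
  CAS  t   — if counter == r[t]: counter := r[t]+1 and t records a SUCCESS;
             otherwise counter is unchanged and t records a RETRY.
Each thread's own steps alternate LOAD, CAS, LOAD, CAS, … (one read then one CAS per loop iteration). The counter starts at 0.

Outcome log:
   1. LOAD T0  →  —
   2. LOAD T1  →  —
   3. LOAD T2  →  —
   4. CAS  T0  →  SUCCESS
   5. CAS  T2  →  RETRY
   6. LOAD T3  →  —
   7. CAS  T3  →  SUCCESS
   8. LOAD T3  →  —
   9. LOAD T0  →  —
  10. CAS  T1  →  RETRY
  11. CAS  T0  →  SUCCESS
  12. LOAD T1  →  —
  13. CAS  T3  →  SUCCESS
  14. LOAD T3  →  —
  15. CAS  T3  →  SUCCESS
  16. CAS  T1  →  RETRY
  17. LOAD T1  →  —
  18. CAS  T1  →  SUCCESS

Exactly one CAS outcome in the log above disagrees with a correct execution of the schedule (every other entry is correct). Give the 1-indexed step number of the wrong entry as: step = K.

Re-executing:
[1] T0.load  rd  (counter 0, T0.r 0)
[2] T1.load  rd  (counter 0, T1.r 0)
[3] T2.load  rd  (counter 0, T2.r 0)
[4] T0.cas  hit  (counter 1, T0.r 0)
[5] T2.cas  miss  (counter 1, T2.r 0)
[6] T3.load  rd  (counter 1, T3.r 1)
[7] T3.cas  hit  (counter 2, T3.r 1)
[8] T3.load  rd  (counter 2, T3.r 2)
[9] T0.load  rd  (counter 2, T0.r 2)
[10] T1.cas  miss  (counter 2, T1.r 0)
[11] T0.cas  hit  (counter 3, T0.r 2)
[12] T1.load  rd  (counter 3, T1.r 3)
[13] T3.cas  miss  (counter 3, T3.r 2)
[14] T3.load  rd  (counter 3, T3.r 3)
[15] T3.cas  hit  (counter 4, T3.r 3)
[16] T1.cas  miss  (counter 4, T1.r 3)
[17] T1.load  rd  (counter 4, T1.r 4)
[18] T1.cas  hit  (counter 5, T1.r 4)
Log disagrees first at step 13.

step = 13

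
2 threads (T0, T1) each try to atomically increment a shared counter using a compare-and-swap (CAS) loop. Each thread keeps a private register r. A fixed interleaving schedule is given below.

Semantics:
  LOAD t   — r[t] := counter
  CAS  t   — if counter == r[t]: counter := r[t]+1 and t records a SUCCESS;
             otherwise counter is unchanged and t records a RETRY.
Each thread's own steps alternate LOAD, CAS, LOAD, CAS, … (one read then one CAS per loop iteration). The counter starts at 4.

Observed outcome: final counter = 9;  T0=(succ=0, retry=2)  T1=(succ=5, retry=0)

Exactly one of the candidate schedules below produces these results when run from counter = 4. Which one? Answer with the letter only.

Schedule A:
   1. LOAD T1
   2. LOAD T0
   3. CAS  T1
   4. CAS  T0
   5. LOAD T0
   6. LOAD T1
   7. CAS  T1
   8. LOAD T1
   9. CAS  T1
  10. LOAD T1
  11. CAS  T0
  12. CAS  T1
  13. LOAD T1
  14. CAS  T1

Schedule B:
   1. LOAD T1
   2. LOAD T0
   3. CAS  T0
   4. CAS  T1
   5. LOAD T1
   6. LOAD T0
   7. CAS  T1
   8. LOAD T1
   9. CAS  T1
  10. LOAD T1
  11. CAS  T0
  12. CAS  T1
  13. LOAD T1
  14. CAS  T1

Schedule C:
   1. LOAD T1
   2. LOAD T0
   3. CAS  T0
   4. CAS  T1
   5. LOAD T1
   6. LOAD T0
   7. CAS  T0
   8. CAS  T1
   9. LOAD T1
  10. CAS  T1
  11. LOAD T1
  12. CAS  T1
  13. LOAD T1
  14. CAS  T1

A

Simulating candidate A:
T1 LOAD — after: cnt=4, r=4 — load
T0 LOAD — after: cnt=4, r=4 — load
T1 CAS — after: cnt=5, r=4 — ok
T0 CAS — after: cnt=5, r=4 — retry
T0 LOAD — after: cnt=5, r=5 — load
T1 LOAD — after: cnt=5, r=5 — load
T1 CAS — after: cnt=6, r=5 — ok
T1 LOAD — after: cnt=6, r=6 — load
T1 CAS — after: cnt=7, r=6 — ok
T1 LOAD — after: cnt=7, r=7 — load
T0 CAS — after: cnt=7, r=5 — retry
T1 CAS — after: cnt=8, r=7 — ok
T1 LOAD — after: cnt=8, r=8 — load
T1 CAS — after: cnt=9, r=8 — ok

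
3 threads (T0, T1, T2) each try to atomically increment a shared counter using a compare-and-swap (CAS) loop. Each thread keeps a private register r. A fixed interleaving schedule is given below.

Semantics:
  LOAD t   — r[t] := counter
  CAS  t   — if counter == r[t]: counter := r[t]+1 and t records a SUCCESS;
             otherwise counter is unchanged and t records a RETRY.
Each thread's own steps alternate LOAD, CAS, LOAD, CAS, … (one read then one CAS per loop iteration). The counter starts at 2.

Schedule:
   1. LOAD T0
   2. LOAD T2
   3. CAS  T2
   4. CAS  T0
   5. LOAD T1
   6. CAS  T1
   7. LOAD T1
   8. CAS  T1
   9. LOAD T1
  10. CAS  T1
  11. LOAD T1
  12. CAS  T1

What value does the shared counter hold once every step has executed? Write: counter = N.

counter = 7

step 1: T0 LOAD ⇒ load; ctr=2 reg=2
step 2: T2 LOAD ⇒ load; ctr=2 reg=2
step 3: T2 CAS ⇒ ok; ctr=3 reg=2
step 4: T0 CAS ⇒ retry; ctr=3 reg=2
step 5: T1 LOAD ⇒ load; ctr=3 reg=3
step 6: T1 CAS ⇒ ok; ctr=4 reg=3
step 7: T1 LOAD ⇒ load; ctr=4 reg=4
step 8: T1 CAS ⇒ ok; ctr=5 reg=4
step 9: T1 LOAD ⇒ load; ctr=5 reg=5
step 10: T1 CAS ⇒ ok; ctr=6 reg=5
step 11: T1 LOAD ⇒ load; ctr=6 reg=6
step 12: T1 CAS ⇒ ok; ctr=7 reg=6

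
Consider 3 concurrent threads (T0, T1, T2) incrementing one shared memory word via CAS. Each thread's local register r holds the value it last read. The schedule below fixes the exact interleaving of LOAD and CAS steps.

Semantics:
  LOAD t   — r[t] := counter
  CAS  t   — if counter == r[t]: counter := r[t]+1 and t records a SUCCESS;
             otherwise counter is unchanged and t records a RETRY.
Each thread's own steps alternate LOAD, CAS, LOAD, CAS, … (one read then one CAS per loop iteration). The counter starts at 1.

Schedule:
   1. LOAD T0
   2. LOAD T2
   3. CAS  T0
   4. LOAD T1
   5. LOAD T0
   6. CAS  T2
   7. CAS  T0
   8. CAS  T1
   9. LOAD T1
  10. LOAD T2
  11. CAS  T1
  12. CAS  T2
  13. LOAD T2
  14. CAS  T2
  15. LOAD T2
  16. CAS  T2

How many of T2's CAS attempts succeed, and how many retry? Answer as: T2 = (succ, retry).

[1] T0.load  rd  (counter 1, T0.r 1)
[2] T2.load  rd  (counter 1, T2.r 1)
[3] T0.cas  hit  (counter 2, T0.r 1)
[4] T1.load  rd  (counter 2, T1.r 2)
[5] T0.load  rd  (counter 2, T0.r 2)
[6] T2.cas  miss  (counter 2, T2.r 1)
[7] T0.cas  hit  (counter 3, T0.r 2)
[8] T1.cas  miss  (counter 3, T1.r 2)
[9] T1.load  rd  (counter 3, T1.r 3)
[10] T2.load  rd  (counter 3, T2.r 3)
[11] T1.cas  hit  (counter 4, T1.r 3)
[12] T2.cas  miss  (counter 4, T2.r 3)
[13] T2.load  rd  (counter 4, T2.r 4)
[14] T2.cas  hit  (counter 5, T2.r 4)
[15] T2.load  rd  (counter 5, T2.r 5)
[16] T2.cas  hit  (counter 6, T2.r 5)

T2 = (2, 2)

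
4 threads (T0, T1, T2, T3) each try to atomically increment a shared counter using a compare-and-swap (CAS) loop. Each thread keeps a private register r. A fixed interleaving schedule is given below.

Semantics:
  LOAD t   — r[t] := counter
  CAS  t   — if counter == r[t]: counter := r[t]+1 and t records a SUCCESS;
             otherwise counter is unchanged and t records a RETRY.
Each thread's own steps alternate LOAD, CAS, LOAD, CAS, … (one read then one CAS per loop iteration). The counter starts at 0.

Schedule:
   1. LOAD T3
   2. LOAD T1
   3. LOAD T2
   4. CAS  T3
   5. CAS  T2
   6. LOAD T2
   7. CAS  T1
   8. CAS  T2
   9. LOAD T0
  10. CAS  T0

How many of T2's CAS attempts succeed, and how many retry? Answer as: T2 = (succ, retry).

T2 = (1, 1)

1. LOAD T3 → mem=0 r[T3]=0 [LOAD]
2. LOAD T1 → mem=0 r[T1]=0 [LOAD]
3. LOAD T2 → mem=0 r[T2]=0 [LOAD]
4. CAS T3 → mem=1 r[T3]=0 [OK]
5. CAS T2 → mem=1 r[T2]=0 [RETRY]
6. LOAD T2 → mem=1 r[T2]=1 [LOAD]
7. CAS T1 → mem=1 r[T1]=0 [RETRY]
8. CAS T2 → mem=2 r[T2]=1 [OK]
9. LOAD T0 → mem=2 r[T0]=2 [LOAD]
10. CAS T0 → mem=3 r[T0]=2 [OK]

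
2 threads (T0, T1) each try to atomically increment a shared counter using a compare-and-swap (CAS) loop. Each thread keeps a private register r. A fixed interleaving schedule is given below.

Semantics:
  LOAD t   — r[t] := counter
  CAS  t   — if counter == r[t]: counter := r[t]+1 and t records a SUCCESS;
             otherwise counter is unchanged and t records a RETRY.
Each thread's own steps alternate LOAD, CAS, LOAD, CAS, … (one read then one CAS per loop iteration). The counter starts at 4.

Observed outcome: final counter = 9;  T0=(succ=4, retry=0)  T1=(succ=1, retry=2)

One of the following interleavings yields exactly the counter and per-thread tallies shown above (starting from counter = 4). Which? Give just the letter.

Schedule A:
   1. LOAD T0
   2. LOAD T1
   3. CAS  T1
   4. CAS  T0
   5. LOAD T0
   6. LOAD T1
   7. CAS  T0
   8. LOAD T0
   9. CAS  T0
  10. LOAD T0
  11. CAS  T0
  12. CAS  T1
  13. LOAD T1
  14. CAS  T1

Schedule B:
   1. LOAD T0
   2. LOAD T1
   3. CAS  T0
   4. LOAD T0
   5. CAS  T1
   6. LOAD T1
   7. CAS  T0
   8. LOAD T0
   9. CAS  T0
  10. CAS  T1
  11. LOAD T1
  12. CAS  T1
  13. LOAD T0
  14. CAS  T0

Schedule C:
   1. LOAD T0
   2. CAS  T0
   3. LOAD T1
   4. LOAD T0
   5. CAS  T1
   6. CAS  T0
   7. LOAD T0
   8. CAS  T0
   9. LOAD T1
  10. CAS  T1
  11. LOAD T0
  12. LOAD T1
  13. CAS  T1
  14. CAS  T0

B

Run B:
T0 LOAD — after: cnt=4, r=4 — load
T1 LOAD — after: cnt=4, r=4 — load
T0 CAS — after: cnt=5, r=4 — ok
T0 LOAD — after: cnt=5, r=5 — load
T1 CAS — after: cnt=5, r=4 — retry
T1 LOAD — after: cnt=5, r=5 — load
T0 CAS — after: cnt=6, r=5 — ok
T0 LOAD — after: cnt=6, r=6 — load
T0 CAS — after: cnt=7, r=6 — ok
T1 CAS — after: cnt=7, r=5 — retry
T1 LOAD — after: cnt=7, r=7 — load
T1 CAS — after: cnt=8, r=7 — ok
T0 LOAD — after: cnt=8, r=8 — load
T0 CAS — after: cnt=9, r=8 — ok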